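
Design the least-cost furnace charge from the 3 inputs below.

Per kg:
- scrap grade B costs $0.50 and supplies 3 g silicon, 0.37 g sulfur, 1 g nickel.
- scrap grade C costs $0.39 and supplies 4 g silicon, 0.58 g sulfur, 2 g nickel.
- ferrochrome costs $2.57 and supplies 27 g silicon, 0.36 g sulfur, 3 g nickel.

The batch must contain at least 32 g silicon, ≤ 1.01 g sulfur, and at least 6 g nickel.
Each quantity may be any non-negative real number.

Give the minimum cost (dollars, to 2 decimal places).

$4.01

Set it up as a linear program. Let x1 = kg of scrap grade B, x2 = kg of scrap grade C, x3 = kg of ferrochrome.
Minimise 0.5x1 + 0.39x2 + 2.57x3 s.t.:
  3x1 + 4x2 + 27x3 ≥ 32   (silicon)
  0.37x1 + 0.58x2 + 0.36x3 ≤ 1.01   (sulfur)
  1x1 + 2x2 + 3x3 ≥ 6   (nickel)
  x1, x2, x3 ≥ 0.
The optimal basis is {scrap grade C, ferrochrome}; scrap grade B drops out. The sulfur and nickel requirements are met with equality.
Optimal quantities: scrap grade C = 0.8529 kg, ferrochrome = 1.431 kg.
Objective = 0.39·0.8529 + 2.57·1.431 = 4.0103.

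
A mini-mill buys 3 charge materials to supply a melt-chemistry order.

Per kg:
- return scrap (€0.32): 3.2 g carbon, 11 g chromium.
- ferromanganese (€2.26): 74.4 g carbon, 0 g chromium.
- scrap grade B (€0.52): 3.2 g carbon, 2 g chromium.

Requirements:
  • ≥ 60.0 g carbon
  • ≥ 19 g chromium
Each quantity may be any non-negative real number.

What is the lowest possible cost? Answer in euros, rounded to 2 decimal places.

Let x1 = kg of return scrap, x2 = kg of ferromanganese, x3 = kg of scrap grade B.
Minimise 0.32x1 + 2.26x2 + 0.52x3 s.t.:
  3.2x1 + 74.4x2 + 3.2x3 ≥ 60   (carbon)
  11x1 + 2x3 ≥ 19   (chromium)
  x1, x2, x3 ≥ 0.
At the optimum only return scrap, ferromanganese are positive (scrap grade B = 0). The carbon and chromium requirements are met with equality.
Solving gives x1 = 1.727, x2 = 0.7322.
Hence cost = 0.32·1.727 + 2.26·0.7322 = €2.2074.

€2.21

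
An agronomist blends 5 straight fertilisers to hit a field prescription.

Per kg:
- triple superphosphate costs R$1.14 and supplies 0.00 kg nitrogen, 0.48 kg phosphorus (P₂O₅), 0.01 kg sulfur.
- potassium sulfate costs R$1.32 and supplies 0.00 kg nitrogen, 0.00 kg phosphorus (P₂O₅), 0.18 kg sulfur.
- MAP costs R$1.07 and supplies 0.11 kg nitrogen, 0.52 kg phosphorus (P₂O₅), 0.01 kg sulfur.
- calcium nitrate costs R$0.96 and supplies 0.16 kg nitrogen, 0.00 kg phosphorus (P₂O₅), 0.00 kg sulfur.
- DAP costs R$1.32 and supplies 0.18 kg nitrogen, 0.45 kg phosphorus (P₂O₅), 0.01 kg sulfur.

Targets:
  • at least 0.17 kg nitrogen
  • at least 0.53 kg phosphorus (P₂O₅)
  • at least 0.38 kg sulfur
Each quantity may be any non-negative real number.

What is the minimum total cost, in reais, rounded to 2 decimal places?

R$4.06

Set it up as a linear program. Let x1 = kg of triple superphosphate, x2 = kg of potassium sulfate, x3 = kg of MAP, x4 = kg of calcium nitrate, x5 = kg of DAP.
Minimise 1.14x1 + 1.32x2 + 1.07x3 + 0.96x4 + 1.32x5 subject to:
  0.11x3 + 0.16x4 + 0.18x5 ≥ 0.17   (nitrogen)
  0.48x1 + 0.52x3 + 0.45x5 ≥ 0.53   (phosphorus (P₂O₅))
  0.01x1 + 0.18x2 + 0.01x3 + 0.01x5 ≥ 0.38   (sulfur)
  x1, x2, x3, x4, x5 ≥ 0.
The minimum-cost mix takes nothing from triple superphosphate, calcium nitrate — only potassium sulfate, MAP, DAP. There the nitrogen, phosphorus (P₂O₅), sulfur constraints are tight.
Solving gives x2 = 2.049, x3 = 0.4286, x5 = 0.6825.
Total cost: 1.32·2.049 + 1.07·0.4286 + 1.32·0.6825 = 4.0642.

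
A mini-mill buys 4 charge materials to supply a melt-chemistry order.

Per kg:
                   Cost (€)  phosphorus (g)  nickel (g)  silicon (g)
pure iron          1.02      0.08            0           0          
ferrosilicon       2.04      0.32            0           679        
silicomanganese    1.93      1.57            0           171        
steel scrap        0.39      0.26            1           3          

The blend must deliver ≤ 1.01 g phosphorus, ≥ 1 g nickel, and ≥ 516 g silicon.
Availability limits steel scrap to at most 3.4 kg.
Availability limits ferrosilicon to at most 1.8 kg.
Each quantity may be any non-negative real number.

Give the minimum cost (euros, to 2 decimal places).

Let x1 = kg of pure iron, x2 = kg of ferrosilicon, x3 = kg of silicomanganese, x4 = kg of steel scrap.
Minimise 1.02x1 + 2.04x2 + 1.93x3 + 0.39x4 subject to:
  0.08x1 + 0.32x2 + 1.57x3 + 0.26x4 ≤ 1.01   (phosphorus)
  1x4 ≥ 1   (nickel)
  679x2 + 171x3 + 3x4 ≥ 516   (silicon)
  x4 ≤ 3.4
  x2 ≤ 1.8
  x1, x2, x3, x4 ≥ 0.
At the optimum only ferrosilicon, steel scrap are positive (pure iron, silicomanganese = 0). There the nickel and silicon constraints are tight.
Solving gives x2 = 0.7555, x4 = 1.
Hence cost = 2.04·0.7555 + 0.39·1 = €1.9312.

€1.93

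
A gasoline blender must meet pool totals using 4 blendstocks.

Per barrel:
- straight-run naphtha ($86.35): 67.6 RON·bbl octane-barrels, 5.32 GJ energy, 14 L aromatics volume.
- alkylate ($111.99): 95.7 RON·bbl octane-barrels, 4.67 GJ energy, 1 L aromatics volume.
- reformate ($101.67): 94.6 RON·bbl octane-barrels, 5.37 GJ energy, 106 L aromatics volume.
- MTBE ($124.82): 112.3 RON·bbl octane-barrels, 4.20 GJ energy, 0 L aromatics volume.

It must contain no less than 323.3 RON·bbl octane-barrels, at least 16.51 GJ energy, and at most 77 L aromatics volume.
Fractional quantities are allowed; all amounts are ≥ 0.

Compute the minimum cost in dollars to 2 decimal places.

Set it up as a linear program. Let x1 = barrels of straight-run naphtha, x2 = barrels of alkylate, x3 = barrels of reformate, x4 = barrels of MTBE.
min 86.35x1 + 111.99x2 + 101.67x3 + 124.82x4 s.t.:
  67.6x1 + 95.7x2 + 94.6x3 + 112.3x4 ≥ 323.3   (octane-barrels)
  5.32x1 + 4.67x2 + 5.37x3 + 4.2x4 ≥ 16.51   (energy)
  14x1 + 1x2 + 106x3 ≤ 77   (aromatics volume)
  x1, x2, x3, x4 ≥ 0.
At the optimum only straight-run naphtha, reformate, MTBE are positive (alkylate = 0). Binding constraints: octane-barrels, energy, aromatics volume.
Solving gives x1 = 1.211, x3 = 0.56647, x4 = 1.6727.
Hence cost = 86.35·1.211 + 101.67·0.56647 + 124.82·1.6727 = $370.9493.

$370.95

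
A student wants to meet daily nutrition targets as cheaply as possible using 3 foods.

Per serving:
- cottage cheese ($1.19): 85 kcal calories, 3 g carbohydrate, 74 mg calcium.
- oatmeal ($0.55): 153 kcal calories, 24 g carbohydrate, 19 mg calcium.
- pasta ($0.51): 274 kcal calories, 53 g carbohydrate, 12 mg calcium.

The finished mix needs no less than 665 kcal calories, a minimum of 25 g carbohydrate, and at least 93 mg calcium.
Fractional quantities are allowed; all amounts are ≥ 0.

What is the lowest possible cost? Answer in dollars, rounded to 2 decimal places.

Treat it as an LP. Let x1 = servings of cottage cheese, x2 = servings of oatmeal, x3 = servings of pasta.
Minimize 1.19x1 + 0.55x2 + 0.51x3 subject to:
  85x1 + 153x2 + 274x3 ≥ 665   (calories)
  3x1 + 24x2 + 53x3 ≥ 25   (carbohydrate)
  74x1 + 19x2 + 12x3 ≥ 93   (calcium)
  x1, x2, x3 ≥ 0.
The minimum-cost mix takes nothing from oatmeal — only cottage cheese, pasta. The calories and calcium requirements are met with equality.
So cottage cheese = 0.9089 servings, pasta = 2.145 servings.
Cost = 1.19·0.9089 + 0.51·2.145 = 2.1755.

$2.18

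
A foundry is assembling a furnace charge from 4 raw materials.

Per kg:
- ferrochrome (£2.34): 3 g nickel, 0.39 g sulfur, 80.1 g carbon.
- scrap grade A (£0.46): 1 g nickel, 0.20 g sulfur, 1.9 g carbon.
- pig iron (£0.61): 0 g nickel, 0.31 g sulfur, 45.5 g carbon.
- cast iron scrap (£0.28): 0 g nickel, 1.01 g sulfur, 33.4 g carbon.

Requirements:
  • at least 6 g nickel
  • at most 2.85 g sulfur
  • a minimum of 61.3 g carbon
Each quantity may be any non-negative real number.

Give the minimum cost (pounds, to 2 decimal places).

£3.18

Set it up as a linear program. Let x1 = kg of ferrochrome, x2 = kg of scrap grade A, x3 = kg of pig iron, x4 = kg of cast iron scrap.
Minimise 2.34x1 + 0.46x2 + 0.61x3 + 0.28x4 with:
  3x1 + 1x2 ≥ 6   (nickel)
  0.39x1 + 0.2x2 + 0.31x3 + 1.01x4 ≤ 2.85   (sulfur)
  80.1x1 + 1.9x2 + 45.5x3 + 33.4x4 ≥ 61.3   (carbon)
  x1, x2, x3, x4 ≥ 0.
At the optimum only scrap grade A, cast iron scrap are positive (ferrochrome, pig iron = 0). There the nickel and carbon constraints are tight.
So scrap grade A = 6 kg, cast iron scrap = 1.494 kg.
Hence cost = 0.46·6 + 0.28·1.494 = £3.1783.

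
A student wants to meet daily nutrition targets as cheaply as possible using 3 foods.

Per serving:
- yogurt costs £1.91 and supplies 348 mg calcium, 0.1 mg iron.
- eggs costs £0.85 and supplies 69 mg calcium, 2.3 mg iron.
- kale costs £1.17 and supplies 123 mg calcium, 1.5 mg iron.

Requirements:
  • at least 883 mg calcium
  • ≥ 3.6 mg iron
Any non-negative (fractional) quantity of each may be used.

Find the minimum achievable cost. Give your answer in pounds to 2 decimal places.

Let x1 = servings of yogurt, x2 = servings of eggs, x3 = servings of kale.
Minimize 1.91x1 + 0.85x2 + 1.17x3 s.t.:
  348x1 + 69x2 + 123x3 ≥ 883   (calcium)
  0.1x1 + 2.3x2 + 1.5x3 ≥ 3.6   (iron)
  x1, x2, x3 ≥ 0.
The cheapest feasible vertex uses only yogurt, eggs; kale is not used. The calcium and iron requirements are met with equality.
So yogurt = 2.246 servings, eggs = 1.468 servings.
Cost = 1.91·2.246 + 0.85·1.468 = 5.5377.

£5.54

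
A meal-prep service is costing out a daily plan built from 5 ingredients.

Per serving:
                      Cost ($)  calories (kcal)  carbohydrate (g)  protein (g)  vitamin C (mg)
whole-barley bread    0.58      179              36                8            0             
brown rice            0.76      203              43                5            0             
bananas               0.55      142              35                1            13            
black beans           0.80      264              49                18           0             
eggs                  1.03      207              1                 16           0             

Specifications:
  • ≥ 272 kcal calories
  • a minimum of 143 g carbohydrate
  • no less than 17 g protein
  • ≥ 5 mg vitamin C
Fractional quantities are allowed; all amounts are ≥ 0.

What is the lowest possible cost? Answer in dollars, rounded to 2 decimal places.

$2.27

Let x1 = servings of whole-barley bread, x2 = servings of brown rice, x3 = servings of bananas, x4 = servings of black beans, x5 = servings of eggs.
Minimize 0.58x1 + 0.76x2 + 0.55x3 + 0.8x4 + 1.03x5 s.t.:
  179x1 + 203x2 + 142x3 + 264x4 + 207x5 ≥ 272   (calories)
  36x1 + 43x2 + 35x3 + 49x4 + 1x5 ≥ 143   (carbohydrate)
  8x1 + 5x2 + 1x3 + 18x4 + 16x5 ≥ 17   (protein)
  13x3 ≥ 5   (vitamin C)
  x1, x2, x3, x4, x5 ≥ 0.
The cheapest feasible vertex uses only bananas, black beans; whole-barley bread, brown rice, eggs are not used. The carbohydrate and protein requirements are met with equality.
That vertex is x3 = 2.997, x4 = 0.778.
Hence cost = 0.55·2.997 + 0.8·0.778 = $2.2708.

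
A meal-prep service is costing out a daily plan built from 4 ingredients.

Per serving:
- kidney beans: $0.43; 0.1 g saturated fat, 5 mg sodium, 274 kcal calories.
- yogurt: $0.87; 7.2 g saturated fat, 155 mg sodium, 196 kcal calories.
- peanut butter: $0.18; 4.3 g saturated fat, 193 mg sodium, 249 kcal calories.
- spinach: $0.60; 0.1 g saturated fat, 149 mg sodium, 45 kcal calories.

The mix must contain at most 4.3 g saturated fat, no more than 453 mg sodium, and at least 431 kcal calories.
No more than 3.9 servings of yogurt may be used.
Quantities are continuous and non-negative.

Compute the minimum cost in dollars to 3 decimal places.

$0.469

Treat it as an LP. Let x1 = servings of kidney beans, x2 = servings of yogurt, x3 = servings of peanut butter, x4 = servings of spinach.
min 0.43x1 + 0.87x2 + 0.18x3 + 0.6x4 with:
  0.1x1 + 7.2x2 + 4.3x3 + 0.1x4 ≤ 4.3   (saturated fat)
  5x1 + 155x2 + 193x3 + 149x4 ≤ 453   (sodium)
  274x1 + 196x2 + 249x3 + 45x4 ≥ 431   (calories)
  x2 ≤ 3.9
  x1, x2, x3, x4 ≥ 0.
The cheapest feasible vertex uses only kidney beans, peanut butter; yogurt, spinach are not used. Binding constraints: saturated fat and calories.
So kidney beans = 0.6786 servings, peanut butter = 0.9842 servings.
Hence cost = 0.43·0.6786 + 0.18·0.9842 = $0.46895.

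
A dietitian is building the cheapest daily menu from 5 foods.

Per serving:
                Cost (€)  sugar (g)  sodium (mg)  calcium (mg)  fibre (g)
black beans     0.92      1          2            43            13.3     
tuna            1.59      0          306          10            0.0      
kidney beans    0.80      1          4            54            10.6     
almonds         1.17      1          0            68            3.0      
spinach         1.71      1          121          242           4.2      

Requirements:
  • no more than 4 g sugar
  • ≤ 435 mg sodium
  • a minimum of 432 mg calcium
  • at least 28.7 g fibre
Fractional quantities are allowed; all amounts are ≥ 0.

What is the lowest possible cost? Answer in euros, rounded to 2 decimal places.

€3.97

This is a linear program. Let x1 = servings of black beans, x2 = servings of tuna, x3 = servings of kidney beans, x4 = servings of almonds, x5 = servings of spinach.
min 0.92x1 + 1.59x2 + 0.8x3 + 1.17x4 + 1.71x5 with:
  1x1 + 1x3 + 1x4 + 1x5 ≤ 4   (sugar)
  2x1 + 306x2 + 4x3 + 121x5 ≤ 435   (sodium)
  43x1 + 10x2 + 54x3 + 68x4 + 242x5 ≥ 432   (calcium)
  13.3x1 + 10.6x3 + 3x4 + 4.2x5 ≥ 28.7   (fibre)
  x1, x2, x3, x4, x5 ≥ 0.
The cheapest feasible vertex uses only kidney beans, spinach; black beans, tuna, almonds are not used. There the calcium and fibre constraints are tight.
That vertex is x3 = 2.194, x5 = 1.296.
Hence cost = 0.8·2.194 + 1.71·1.296 = €3.9714.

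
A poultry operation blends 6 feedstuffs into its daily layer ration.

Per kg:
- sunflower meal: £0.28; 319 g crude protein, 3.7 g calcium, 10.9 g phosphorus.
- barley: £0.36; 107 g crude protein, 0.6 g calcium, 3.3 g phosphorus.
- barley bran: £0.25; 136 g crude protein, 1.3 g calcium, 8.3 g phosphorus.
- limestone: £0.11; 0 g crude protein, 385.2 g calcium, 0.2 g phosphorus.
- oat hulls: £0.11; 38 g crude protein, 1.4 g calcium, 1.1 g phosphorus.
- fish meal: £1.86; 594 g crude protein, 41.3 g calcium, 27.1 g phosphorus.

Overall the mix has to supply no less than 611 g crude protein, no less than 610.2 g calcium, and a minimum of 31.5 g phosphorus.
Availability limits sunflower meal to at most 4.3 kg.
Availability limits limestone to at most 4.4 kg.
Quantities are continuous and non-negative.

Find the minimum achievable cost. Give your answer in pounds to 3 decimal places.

£0.972

Set it up as a linear program. Let x1 = kg of sunflower meal, x2 = kg of barley, x3 = kg of barley bran, x4 = kg of limestone, x5 = kg of oat hulls, x6 = kg of fish meal.
Minimise 0.28x1 + 0.36x2 + 0.25x3 + 0.11x4 + 0.11x5 + 1.86x6 s.t.:
  319x1 + 107x2 + 136x3 + 38x5 + 594x6 ≥ 611   (crude protein)
  3.7x1 + 0.6x2 + 1.3x3 + 385.2x4 + 1.4x5 + 41.3x6 ≥ 610.2   (calcium)
  10.9x1 + 3.3x2 + 8.3x3 + 0.2x4 + 1.1x5 + 27.1x6 ≥ 31.5   (phosphorus)
  x1 ≤ 4.3
  x4 ≤ 4.4
  x1, x2, x3, x4, x5, x6 ≥ 0.
The cheapest feasible vertex uses only sunflower meal, limestone; barley, barley bran, oat hulls, fish meal are not used. Binding constraints: calcium and phosphorus.
Solving gives x1 = 2.861, x4 = 1.557.
Objective = 0.28·2.861 + 0.11·1.557 = 0.97235.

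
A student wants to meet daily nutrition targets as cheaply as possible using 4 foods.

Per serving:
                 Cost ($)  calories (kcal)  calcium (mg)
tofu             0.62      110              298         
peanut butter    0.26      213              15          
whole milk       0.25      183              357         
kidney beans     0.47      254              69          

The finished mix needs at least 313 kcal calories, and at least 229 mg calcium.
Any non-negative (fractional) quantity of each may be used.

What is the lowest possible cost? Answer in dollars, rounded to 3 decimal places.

$0.398

Set it up as a linear program. Let x1 = servings of tofu, x2 = servings of peanut butter, x3 = servings of whole milk, x4 = servings of kidney beans.
Minimize 0.62x1 + 0.26x2 + 0.25x3 + 0.47x4 with:
  110x1 + 213x2 + 183x3 + 254x4 ≥ 313   (calories)
  298x1 + 15x2 + 357x3 + 69x4 ≥ 229   (calcium)
  x1, x2, x3, x4 ≥ 0.
At the optimum only peanut butter, whole milk are positive (tofu, kidney beans = 0). There the calories and calcium constraints are tight.
Solving gives x2 = 0.9528, x3 = 0.6014.
Cost = 0.26·0.9528 + 0.25·0.6014 = 0.39808.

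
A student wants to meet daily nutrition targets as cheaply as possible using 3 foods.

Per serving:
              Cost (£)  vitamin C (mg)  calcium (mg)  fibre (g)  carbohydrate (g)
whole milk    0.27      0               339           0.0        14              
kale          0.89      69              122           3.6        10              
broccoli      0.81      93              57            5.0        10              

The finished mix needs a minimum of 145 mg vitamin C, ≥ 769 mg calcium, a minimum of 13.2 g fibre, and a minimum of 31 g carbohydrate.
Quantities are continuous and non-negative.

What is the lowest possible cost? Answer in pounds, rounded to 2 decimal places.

£2.63

This is a linear program. Let x1 = servings of whole milk, x2 = servings of kale, x3 = servings of broccoli.
Minimize 0.27x1 + 0.89x2 + 0.81x3 s.t.:
  69x2 + 93x3 ≥ 145   (vitamin C)
  339x1 + 122x2 + 57x3 ≥ 769   (calcium)
  3.6x2 + 5x3 ≥ 13.2   (fibre)
  14x1 + 10x2 + 10x3 ≥ 31   (carbohydrate)
  x1, x2, x3 ≥ 0.
The minimum-cost mix takes nothing from kale — only whole milk, broccoli. The calcium and fibre requirements are met with equality.
That vertex is x1 = 1.825, x3 = 2.64.
Total cost: 0.27·1.825 + 0.81·2.64 = 2.6312.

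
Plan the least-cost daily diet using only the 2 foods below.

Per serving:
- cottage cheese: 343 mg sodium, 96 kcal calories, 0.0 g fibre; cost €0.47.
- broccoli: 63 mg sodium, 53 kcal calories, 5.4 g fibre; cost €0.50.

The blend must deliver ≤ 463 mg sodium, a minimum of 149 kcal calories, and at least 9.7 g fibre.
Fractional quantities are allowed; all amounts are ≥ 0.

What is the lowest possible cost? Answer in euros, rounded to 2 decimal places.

This is a linear program. Let x1 = servings of cottage cheese, x2 = servings of broccoli.
Minimize 0.47x1 + 0.5x2 with:
  343x1 + 63x2 ≤ 463   (sodium)
  96x1 + 53x2 ≥ 149   (calories)
  5.4x2 ≥ 9.7   (fibre)
  x1, x2 ≥ 0.
Both inputs are positive at the optimum. Binding constraints: calories and fibre.
Solving gives x1 = 0.5604, x2 = 1.796.
Total cost: 0.47·0.5604 + 0.5·1.796 = 1.1614.

€1.16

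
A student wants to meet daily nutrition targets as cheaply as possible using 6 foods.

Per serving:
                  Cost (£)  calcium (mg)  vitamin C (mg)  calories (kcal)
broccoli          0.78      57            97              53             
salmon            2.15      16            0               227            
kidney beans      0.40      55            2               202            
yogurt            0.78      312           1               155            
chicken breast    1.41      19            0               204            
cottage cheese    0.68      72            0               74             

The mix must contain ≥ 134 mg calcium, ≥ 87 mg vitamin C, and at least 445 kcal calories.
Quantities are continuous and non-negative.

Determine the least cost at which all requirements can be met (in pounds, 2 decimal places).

Let x1 = servings of broccoli, x2 = servings of salmon, x3 = servings of kidney beans, x4 = servings of yogurt, x5 = servings of chicken breast, x6 = servings of cottage cheese.
Minimise 0.78x1 + 2.15x2 + 0.4x3 + 0.78x4 + 1.41x5 + 0.68x6 s.t.:
  57x1 + 16x2 + 55x3 + 312x4 + 19x5 + 72x6 ≥ 134   (calcium)
  97x1 + 2x3 + 1x4 ≥ 87   (vitamin C)
  53x1 + 227x2 + 202x3 + 155x4 + 204x5 + 74x6 ≥ 445   (calories)
  x1, x2, x3, x4, x5, x6 ≥ 0.
The minimum-cost mix takes nothing from salmon, yogurt, chicken breast, cottage cheese — only broccoli, kidney beans. There the vitamin C and calories constraints are tight.
Solving gives x1 = 0.8561, x3 = 1.978.
Objective = 0.78·0.8561 + 0.4·1.978 = 1.4590.

£1.46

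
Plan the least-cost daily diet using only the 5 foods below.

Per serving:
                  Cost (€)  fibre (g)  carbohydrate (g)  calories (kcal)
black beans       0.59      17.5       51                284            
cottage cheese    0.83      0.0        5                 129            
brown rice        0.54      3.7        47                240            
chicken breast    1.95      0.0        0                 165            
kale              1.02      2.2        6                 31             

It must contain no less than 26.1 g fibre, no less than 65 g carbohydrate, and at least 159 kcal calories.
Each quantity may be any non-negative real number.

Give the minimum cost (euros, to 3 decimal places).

Treat it as an LP. Let x1 = servings of black beans, x2 = servings of cottage cheese, x3 = servings of brown rice, x4 = servings of chicken breast, x5 = servings of kale.
min 0.59x1 + 0.83x2 + 0.54x3 + 1.95x4 + 1.02x5 s.t.:
  17.5x1 + 3.7x3 + 2.2x5 ≥ 26.1   (fibre)
  51x1 + 5x2 + 47x3 + 6x5 ≥ 65   (carbohydrate)
  284x1 + 129x2 + 240x3 + 165x4 + 31x5 ≥ 159   (calories)
  x1, x2, x3, x4, x5 ≥ 0.
At the optimum only black beans is positive (cottage cheese, brown rice, chicken breast, kale = 0). There the fibre constraint is tight.
So black beans = 1.491 servings.
Hence cost = 0.59·1.491 = €0.87969.

€0.880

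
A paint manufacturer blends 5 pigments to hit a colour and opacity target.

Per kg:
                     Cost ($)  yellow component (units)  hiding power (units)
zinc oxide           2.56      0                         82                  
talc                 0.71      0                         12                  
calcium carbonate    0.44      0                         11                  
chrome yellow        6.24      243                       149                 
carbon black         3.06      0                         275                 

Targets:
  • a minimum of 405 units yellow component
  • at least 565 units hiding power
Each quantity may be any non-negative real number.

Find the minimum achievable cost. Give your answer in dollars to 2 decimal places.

$13.92

Treat it as an LP. Let x1 = kg of zinc oxide, x2 = kg of talc, x3 = kg of calcium carbonate, x4 = kg of chrome yellow, x5 = kg of carbon black.
min 2.56x1 + 0.71x2 + 0.44x3 + 6.24x4 + 3.06x5 s.t.:
  243x4 ≥ 405   (yellow component)
  82x1 + 12x2 + 11x3 + 149x4 + 275x5 ≥ 565   (hiding power)
  x1, x2, x3, x4, x5 ≥ 0.
At the optimum only chrome yellow, carbon black are positive (zinc oxide, talc, calcium carbonate = 0). The yellow component and hiding power requirements are met with equality.
That vertex is x4 = 1.6667, x5 = 1.1515.
Cost = 6.24·1.6667 + 3.06·1.1515 = 13.9238.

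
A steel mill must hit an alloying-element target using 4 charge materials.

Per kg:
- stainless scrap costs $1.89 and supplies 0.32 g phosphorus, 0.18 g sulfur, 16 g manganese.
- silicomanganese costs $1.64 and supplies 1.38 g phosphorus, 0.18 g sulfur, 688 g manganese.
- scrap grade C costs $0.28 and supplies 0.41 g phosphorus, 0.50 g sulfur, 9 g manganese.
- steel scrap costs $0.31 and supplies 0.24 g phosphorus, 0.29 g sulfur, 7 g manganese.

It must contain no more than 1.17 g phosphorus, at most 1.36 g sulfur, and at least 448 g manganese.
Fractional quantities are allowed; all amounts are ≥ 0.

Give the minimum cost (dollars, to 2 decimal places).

Treat it as an LP. Let x1 = kg of stainless scrap, x2 = kg of silicomanganese, x3 = kg of scrap grade C, x4 = kg of steel scrap.
Minimize 1.89x1 + 1.64x2 + 0.28x3 + 0.31x4 subject to:
  0.32x1 + 1.38x2 + 0.41x3 + 0.24x4 ≤ 1.17   (phosphorus)
  0.18x1 + 0.18x2 + 0.5x3 + 0.29x4 ≤ 1.36   (sulfur)
  16x1 + 688x2 + 9x3 + 7x4 ≥ 448   (manganese)
  x1, x2, x3, x4 ≥ 0.
The cheapest feasible vertex uses only silicomanganese; stainless scrap, scrap grade C, steel scrap are not used. The manganese requirement is met with equality.
Solving gives x2 = 0.6512.
Total cost: 1.64·0.6512 = 1.0680.

$1.07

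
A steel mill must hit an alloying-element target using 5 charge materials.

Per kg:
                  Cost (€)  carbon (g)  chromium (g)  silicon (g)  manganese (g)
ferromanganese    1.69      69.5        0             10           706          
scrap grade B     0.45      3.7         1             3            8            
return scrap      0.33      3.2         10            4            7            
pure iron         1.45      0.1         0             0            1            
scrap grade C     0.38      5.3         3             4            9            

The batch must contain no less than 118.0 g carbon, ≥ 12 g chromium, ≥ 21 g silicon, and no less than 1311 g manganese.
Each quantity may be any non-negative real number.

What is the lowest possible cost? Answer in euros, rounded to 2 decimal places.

€3.51

Let x1 = kg of ferromanganese, x2 = kg of scrap grade B, x3 = kg of return scrap, x4 = kg of pure iron, x5 = kg of scrap grade C.
Minimize 1.69x1 + 0.45x2 + 0.33x3 + 1.45x4 + 0.38x5 subject to:
  69.5x1 + 3.7x2 + 3.2x3 + 0.1x4 + 5.3x5 ≥ 118   (carbon)
  1x2 + 10x3 + 3x5 ≥ 12   (chromium)
  10x1 + 3x2 + 4x3 + 4x5 ≥ 21   (silicon)
  706x1 + 8x2 + 7x3 + 1x4 + 9x5 ≥ 1311   (manganese)
  x1, x2, x3, x4, x5 ≥ 0.
At the optimum only ferromanganese, return scrap are positive (scrap grade B, pure iron, scrap grade C = 0). Binding constraints: chromium and manganese.
Optimal quantities: ferromanganese = 1.845 kg, return scrap = 1.2 kg.
Total cost: 1.69·1.845 + 0.33·1.2 = 3.5141.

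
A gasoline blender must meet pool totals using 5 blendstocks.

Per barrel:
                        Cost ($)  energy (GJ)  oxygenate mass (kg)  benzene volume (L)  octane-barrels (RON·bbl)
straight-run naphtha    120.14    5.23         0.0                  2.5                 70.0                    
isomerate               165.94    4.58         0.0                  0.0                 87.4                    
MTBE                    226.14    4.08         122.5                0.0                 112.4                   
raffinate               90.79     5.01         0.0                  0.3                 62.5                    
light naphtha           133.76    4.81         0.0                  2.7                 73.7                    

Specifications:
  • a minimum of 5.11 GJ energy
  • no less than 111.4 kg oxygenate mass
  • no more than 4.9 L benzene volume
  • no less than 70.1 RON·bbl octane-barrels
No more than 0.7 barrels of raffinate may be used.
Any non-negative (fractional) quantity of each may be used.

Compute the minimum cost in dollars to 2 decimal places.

Set it up as a linear program. Let x1 = barrels of straight-run naphtha, x2 = barrels of isomerate, x3 = barrels of MTBE, x4 = barrels of raffinate, x5 = barrels of light naphtha.
Minimize 120.14x1 + 165.94x2 + 226.14x3 + 90.79x4 + 133.76x5 s.t.:
  5.23x1 + 4.58x2 + 4.08x3 + 5.01x4 + 4.81x5 ≥ 5.11   (energy)
  122.5x3 ≥ 111.4   (oxygenate mass)
  2.5x1 + 0.3x4 + 2.7x5 ≤ 4.9   (benzene volume)
  70x1 + 87.4x2 + 112.4x3 + 62.5x4 + 73.7x5 ≥ 70.1   (octane-barrels)
  x4 ≤ 0.7
  x1, x2, x3, x4, x5 ≥ 0.
The cheapest feasible vertex uses only MTBE, raffinate; straight-run naphtha, isomerate, light naphtha are not used. There the energy and oxygenate mass constraints are tight.
Optimal quantities: MTBE = 0.90939 barrels, raffinate = 0.27938 barrels.
Total cost: 226.14·0.90939 + 90.79·0.27938 = 231.0144.

$231.01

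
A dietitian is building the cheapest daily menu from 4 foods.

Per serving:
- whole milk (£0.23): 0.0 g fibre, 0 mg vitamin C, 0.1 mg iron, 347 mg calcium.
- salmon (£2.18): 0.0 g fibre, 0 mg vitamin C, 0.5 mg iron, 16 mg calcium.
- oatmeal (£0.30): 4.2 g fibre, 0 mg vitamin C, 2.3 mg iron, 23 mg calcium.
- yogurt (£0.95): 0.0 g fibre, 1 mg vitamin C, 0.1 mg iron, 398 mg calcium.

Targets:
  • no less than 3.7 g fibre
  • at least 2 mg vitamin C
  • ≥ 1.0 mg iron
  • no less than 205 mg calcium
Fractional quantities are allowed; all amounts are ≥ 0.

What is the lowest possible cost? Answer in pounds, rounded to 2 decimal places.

£2.16

Let x1 = servings of whole milk, x2 = servings of salmon, x3 = servings of oatmeal, x4 = servings of yogurt.
Minimise 0.23x1 + 2.18x2 + 0.3x3 + 0.95x4 s.t.:
  4.2x3 ≥ 3.7   (fibre)
  1x4 ≥ 2   (vitamin C)
  0.1x1 + 0.5x2 + 2.3x3 + 0.1x4 ≥ 1   (iron)
  347x1 + 16x2 + 23x3 + 398x4 ≥ 205   (calcium)
  x1, x2, x3, x4 ≥ 0.
The cheapest feasible vertex uses only oatmeal, yogurt; whole milk, salmon are not used. The fibre and vitamin C requirements are met with equality.
Solving gives x3 = 0.881, x4 = 2.
Total cost: 0.3·0.881 + 0.95·2 = 2.1643.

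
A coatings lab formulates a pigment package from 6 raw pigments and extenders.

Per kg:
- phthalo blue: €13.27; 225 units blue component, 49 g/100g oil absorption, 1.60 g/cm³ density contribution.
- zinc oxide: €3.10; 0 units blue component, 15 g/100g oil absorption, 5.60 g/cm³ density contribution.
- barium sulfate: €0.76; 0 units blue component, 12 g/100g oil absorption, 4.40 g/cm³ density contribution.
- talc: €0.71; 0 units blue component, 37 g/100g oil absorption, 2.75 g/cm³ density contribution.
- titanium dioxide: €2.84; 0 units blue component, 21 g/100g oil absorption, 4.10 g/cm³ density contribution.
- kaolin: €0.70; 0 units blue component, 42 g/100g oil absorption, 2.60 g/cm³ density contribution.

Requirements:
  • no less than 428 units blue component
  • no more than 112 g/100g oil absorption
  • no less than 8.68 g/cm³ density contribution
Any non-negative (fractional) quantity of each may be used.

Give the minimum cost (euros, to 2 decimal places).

Let x1 = kg of phthalo blue, x2 = kg of zinc oxide, x3 = kg of barium sulfate, x4 = kg of talc, x5 = kg of titanium dioxide, x6 = kg of kaolin.
min 13.27x1 + 3.1x2 + 0.76x3 + 0.71x4 + 2.84x5 + 0.7x6 with:
  225x1 ≥ 428   (blue component)
  49x1 + 15x2 + 12x3 + 37x4 + 21x5 + 42x6 ≤ 112   (oil absorption)
  1.6x1 + 5.6x2 + 4.4x3 + 2.75x4 + 4.1x5 + 2.6x6 ≥ 8.68   (density contribution)
  x1, x2, x3, x4, x5, x6 ≥ 0.
At the optimum only phthalo blue, barium sulfate are positive (zinc oxide, talc, titanium dioxide, kaolin = 0). Binding constraints: blue component and density contribution.
So phthalo blue = 1.9022 kg, barium sulfate = 1.281 kg.
Cost = 13.27·1.9022 + 0.76·1.281 = 26.2158.

€26.22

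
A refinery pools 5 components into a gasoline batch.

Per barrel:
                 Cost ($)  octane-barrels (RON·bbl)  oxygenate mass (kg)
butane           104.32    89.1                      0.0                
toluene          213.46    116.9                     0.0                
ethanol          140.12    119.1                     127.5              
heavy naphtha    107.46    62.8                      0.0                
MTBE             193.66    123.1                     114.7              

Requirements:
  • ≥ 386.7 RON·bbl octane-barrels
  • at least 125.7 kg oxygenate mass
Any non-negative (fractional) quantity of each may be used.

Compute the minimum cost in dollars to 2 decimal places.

Let x1 = barrels of butane, x2 = barrels of toluene, x3 = barrels of ethanol, x4 = barrels of heavy naphtha, x5 = barrels of MTBE.
Minimise 104.32x1 + 213.46x2 + 140.12x3 + 107.46x4 + 193.66x5 with:
  89.1x1 + 116.9x2 + 119.1x3 + 62.8x4 + 123.1x5 ≥ 386.7   (octane-barrels)
  127.5x3 + 114.7x5 ≥ 125.7   (oxygenate mass)
  x1, x2, x3, x4, x5 ≥ 0.
The cheapest feasible vertex uses only butane, ethanol; toluene, heavy naphtha, MTBE are not used. There the octane-barrels and oxygenate mass constraints are tight.
So butane = 3.0222 barrels, ethanol = 0.98588 barrels.
Hence cost = 104.32·3.0222 + 140.12·0.98588 = $453.4174.

$453.42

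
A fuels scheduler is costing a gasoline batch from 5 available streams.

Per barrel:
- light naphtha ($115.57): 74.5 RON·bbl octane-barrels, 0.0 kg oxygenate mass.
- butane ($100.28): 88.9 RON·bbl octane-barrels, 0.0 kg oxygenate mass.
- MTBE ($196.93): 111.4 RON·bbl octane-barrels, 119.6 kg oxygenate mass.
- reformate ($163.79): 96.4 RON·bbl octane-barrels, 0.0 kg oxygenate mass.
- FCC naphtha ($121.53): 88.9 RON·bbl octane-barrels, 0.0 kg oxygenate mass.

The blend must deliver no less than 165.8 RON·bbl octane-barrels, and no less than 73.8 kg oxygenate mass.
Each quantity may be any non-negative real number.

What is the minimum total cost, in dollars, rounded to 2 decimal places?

$231.00

Treat it as an LP. Let x1 = barrels of light naphtha, x2 = barrels of butane, x3 = barrels of MTBE, x4 = barrels of reformate, x5 = barrels of FCC naphtha.
min 115.57x1 + 100.28x2 + 196.93x3 + 163.79x4 + 121.53x5 subject to:
  74.5x1 + 88.9x2 + 111.4x3 + 96.4x4 + 88.9x5 ≥ 165.8   (octane-barrels)
  119.6x3 ≥ 73.8   (oxygenate mass)
  x1, x2, x3, x4, x5 ≥ 0.
The minimum-cost mix takes nothing from light naphtha, reformate, FCC naphtha — only butane, MTBE. Binding constraints: octane-barrels and oxygenate mass.
Solving gives x2 = 1.0918, x3 = 0.61706.
Cost = 100.28·1.0918 + 196.93·0.61706 = 231.0033.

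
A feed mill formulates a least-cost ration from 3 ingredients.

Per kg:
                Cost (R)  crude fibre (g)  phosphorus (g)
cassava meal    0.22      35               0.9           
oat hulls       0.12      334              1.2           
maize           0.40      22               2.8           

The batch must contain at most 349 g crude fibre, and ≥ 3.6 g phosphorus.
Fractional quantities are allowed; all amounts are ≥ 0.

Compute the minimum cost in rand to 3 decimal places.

Let x1 = kg of cassava meal, x2 = kg of oat hulls, x3 = kg of maize.
Minimize 0.22x1 + 0.12x2 + 0.4x3 s.t.:
  35x1 + 334x2 + 22x3 ≤ 349   (crude fibre)
  0.9x1 + 1.2x2 + 2.8x3 ≥ 3.6   (phosphorus)
  x1, x2, x3 ≥ 0.
The optimal basis is {oat hulls, maize}; cassava meal drops out. Binding constraints: crude fibre and phosphorus.
That vertex is x2 = 0.9881, x3 = 0.8622.
Hence cost = 0.12·0.9881 + 0.4·0.8622 = R0.46345.

R0.463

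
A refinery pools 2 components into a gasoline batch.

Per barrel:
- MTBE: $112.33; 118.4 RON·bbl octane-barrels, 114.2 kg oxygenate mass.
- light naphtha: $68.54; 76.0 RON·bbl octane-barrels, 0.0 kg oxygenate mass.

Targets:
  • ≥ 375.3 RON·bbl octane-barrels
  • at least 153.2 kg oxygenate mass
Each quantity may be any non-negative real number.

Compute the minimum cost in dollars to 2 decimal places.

$345.91

Set it up as a linear program. Let x1 = barrels of MTBE, x2 = barrels of light naphtha.
Minimise 112.33x1 + 68.54x2 subject to:
  118.4x1 + 76x2 ≥ 375.3   (octane-barrels)
  114.2x1 ≥ 153.2   (oxygenate mass)
  x1, x2 ≥ 0.
Both inputs are positive at the optimum. The octane-barrels and oxygenate mass requirements are met with equality.
Solving gives x1 = 1.3415, x2 = 2.8482.
Hence cost = 112.33·1.3415 + 68.54·2.8482 = $345.9063.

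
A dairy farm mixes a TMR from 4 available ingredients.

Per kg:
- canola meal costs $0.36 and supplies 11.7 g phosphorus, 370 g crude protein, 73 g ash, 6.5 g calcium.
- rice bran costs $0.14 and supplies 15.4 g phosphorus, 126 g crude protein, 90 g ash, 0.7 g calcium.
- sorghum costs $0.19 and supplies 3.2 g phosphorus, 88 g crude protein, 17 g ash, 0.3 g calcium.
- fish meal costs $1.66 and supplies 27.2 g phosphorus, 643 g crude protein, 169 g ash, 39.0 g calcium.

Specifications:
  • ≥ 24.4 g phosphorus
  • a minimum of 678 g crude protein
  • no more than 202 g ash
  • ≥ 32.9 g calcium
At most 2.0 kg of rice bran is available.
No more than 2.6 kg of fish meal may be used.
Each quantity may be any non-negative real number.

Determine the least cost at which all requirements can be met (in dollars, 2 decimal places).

$1.44

Treat it as an LP. Let x1 = kg of canola meal, x2 = kg of rice bran, x3 = kg of sorghum, x4 = kg of fish meal.
min 0.36x1 + 0.14x2 + 0.19x3 + 1.66x4 with:
  11.7x1 + 15.4x2 + 3.2x3 + 27.2x4 ≥ 24.4   (phosphorus)
  370x1 + 126x2 + 88x3 + 643x4 ≥ 678   (crude protein)
  73x1 + 90x2 + 17x3 + 169x4 ≤ 202   (ash)
  6.5x1 + 0.7x2 + 0.3x3 + 39x4 ≥ 32.9   (calcium)
  x2 ≤ 2
  x4 ≤ 2.6
  x1, x2, x3, x4 ≥ 0.
The minimum-cost mix takes nothing from rice bran, sorghum — only canola meal, fish meal. Binding constraints: crude protein and calcium.
Solving gives x1 = 0.5158, x4 = 0.7576.
Hence cost = 0.36·0.5158 + 1.66·0.7576 = $1.4433.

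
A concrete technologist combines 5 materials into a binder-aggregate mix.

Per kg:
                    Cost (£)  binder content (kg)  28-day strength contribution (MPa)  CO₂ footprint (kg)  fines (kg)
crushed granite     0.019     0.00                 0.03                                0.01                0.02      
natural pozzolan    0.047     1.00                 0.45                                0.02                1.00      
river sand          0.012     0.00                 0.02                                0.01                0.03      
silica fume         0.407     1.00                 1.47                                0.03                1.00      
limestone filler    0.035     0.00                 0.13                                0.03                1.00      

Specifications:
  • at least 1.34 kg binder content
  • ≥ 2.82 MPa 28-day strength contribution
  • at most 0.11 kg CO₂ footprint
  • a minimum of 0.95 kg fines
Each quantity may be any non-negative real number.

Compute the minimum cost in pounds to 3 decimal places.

£0.405

This is a linear program. Let x1 = kg of crushed granite, x2 = kg of natural pozzolan, x3 = kg of river sand, x4 = kg of silica fume, x5 = kg of limestone filler.
Minimise 0.019x1 + 0.047x2 + 0.012x3 + 0.407x4 + 0.035x5 subject to:
  1x2 + 1x4 ≥ 1.34   (binder content)
  0.03x1 + 0.45x2 + 0.02x3 + 1.47x4 + 0.13x5 ≥ 2.82   (28-day strength contribution)
  0.01x1 + 0.02x2 + 0.01x3 + 0.03x4 + 0.03x5 ≤ 0.11   (CO₂ footprint)
  0.02x1 + 1x2 + 0.03x3 + 1x4 + 1x5 ≥ 0.95   (fines)
  x1, x2, x3, x4, x5 ≥ 0.
The cheapest feasible vertex uses only natural pozzolan, silica fume; crushed granite, river sand, limestone filler are not used. Binding constraints: 28-day strength contribution and CO₂ footprint.
That vertex is x2 = 4.849, x4 = 0.434.
Objective = 0.047·4.849 + 0.407·0.434 = 0.40454.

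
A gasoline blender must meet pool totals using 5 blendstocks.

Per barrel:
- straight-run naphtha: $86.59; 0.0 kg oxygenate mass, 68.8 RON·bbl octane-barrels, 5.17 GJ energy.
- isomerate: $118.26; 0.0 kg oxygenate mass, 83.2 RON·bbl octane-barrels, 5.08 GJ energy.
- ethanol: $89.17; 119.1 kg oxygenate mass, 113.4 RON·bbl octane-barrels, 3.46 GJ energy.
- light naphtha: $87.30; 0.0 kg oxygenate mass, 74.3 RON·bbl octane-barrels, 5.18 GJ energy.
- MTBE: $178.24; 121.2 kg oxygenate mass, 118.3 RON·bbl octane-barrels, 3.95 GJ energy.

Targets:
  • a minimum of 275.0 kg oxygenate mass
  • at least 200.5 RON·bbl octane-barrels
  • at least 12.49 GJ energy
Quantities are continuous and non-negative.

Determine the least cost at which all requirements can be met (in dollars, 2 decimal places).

Set it up as a linear program. Let x1 = barrels of straight-run naphtha, x2 = barrels of isomerate, x3 = barrels of ethanol, x4 = barrels of light naphtha, x5 = barrels of MTBE.
Minimize 86.59x1 + 118.26x2 + 89.17x3 + 87.3x4 + 178.24x5 s.t.:
  119.1x3 + 121.2x5 ≥ 275   (oxygenate mass)
  68.8x1 + 83.2x2 + 113.4x3 + 74.3x4 + 118.3x5 ≥ 200.5   (octane-barrels)
  5.17x1 + 5.08x2 + 3.46x3 + 5.18x4 + 3.95x5 ≥ 12.49   (energy)
  x1, x2, x3, x4, x5 ≥ 0.
The cheapest feasible vertex uses only straight-run naphtha, ethanol; isomerate, light naphtha, MTBE are not used. The oxygenate mass and energy requirements are met with equality.
Solving gives x1 = 0.8706, x3 = 2.309.
Cost = 86.59·0.8706 + 89.17·2.309 = 281.2788.

$281.28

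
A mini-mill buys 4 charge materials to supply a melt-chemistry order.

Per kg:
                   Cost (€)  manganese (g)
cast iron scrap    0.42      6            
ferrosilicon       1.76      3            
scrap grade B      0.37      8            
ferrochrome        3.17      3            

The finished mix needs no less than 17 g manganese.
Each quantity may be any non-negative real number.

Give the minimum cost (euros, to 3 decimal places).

€0.786

Treat it as an LP. Let x1 = kg of cast iron scrap, x2 = kg of ferrosilicon, x3 = kg of scrap grade B, x4 = kg of ferrochrome.
Minimize 0.42x1 + 1.76x2 + 0.37x3 + 3.17x4 with:
  6x1 + 3x2 + 8x3 + 3x4 ≥ 17   (manganese)
  x1, x2, x3, x4 ≥ 0.
The optimal basis is {scrap grade B}; cast iron scrap, ferrosilicon, ferrochrome drop out. The manganese requirement is met with equality.
So scrap grade B = 2.125 kg.
Cost = 0.37·2.125 = 0.78625.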